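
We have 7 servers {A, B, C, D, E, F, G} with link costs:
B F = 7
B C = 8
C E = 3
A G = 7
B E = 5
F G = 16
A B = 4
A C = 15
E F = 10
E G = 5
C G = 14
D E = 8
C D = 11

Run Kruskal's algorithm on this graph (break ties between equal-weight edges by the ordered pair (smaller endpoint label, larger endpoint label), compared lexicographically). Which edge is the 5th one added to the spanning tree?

Sort edges by weight, then run Kruskal:
C E (3): add — endpoints in different components.
A B (4): add — endpoints in different components.
B E (5): add — endpoints in different components.
E G (5): add — endpoints in different components.
A G (7): skip — A and G already connected.
B F (7): add — endpoints in different components.
B C (8): skip — B and C already connected.
D E (8): add — endpoints in different components.
The 5th edge added is B F.

B-F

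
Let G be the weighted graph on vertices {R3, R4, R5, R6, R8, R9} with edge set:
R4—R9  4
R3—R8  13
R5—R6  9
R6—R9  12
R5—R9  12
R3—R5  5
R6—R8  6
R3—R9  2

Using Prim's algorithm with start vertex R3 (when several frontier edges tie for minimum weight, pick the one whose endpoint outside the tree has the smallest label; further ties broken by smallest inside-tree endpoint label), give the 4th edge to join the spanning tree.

Prim, starting at R3.
Step 1: cheapest edge leaving the tree is R3—R9 (2); add R9.
Step 2: cheapest edge leaving the tree is R4—R9 (4); add R4.
Step 3: cheapest edge leaving the tree is R3—R5 (5); add R5.
Step 4: cheapest edge leaving the tree is R5—R6 (9); add R6.
Step 5: cheapest edge leaving the tree is R6—R8 (6); add R8.
The 4th edge added is R5—R6.

R5-R6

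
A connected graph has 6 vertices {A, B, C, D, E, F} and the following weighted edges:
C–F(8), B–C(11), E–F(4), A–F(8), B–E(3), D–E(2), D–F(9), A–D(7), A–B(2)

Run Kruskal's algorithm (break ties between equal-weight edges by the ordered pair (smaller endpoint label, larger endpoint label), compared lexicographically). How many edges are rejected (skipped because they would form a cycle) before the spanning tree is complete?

2

Kruskal's algorithm — process edges by increasing weight (ties by edge label):
A–B (2): add. Components now {A,B} {C} {D} {E} {F}
D–E (2): add. Components now {A,B} {C} {D,E} {F}
B–E (3): add. Components now {A,B,D,E} {C} {F}
E–F (4): add. Components now {A,B,D,E,F} {C}
A–D (7): skip — A and D already connected.
A–F (8): skip — A and F already connected.
C–F (8): add. Components now {A,B,C,D,E,F}
Edges rejected before the tree was complete: 2.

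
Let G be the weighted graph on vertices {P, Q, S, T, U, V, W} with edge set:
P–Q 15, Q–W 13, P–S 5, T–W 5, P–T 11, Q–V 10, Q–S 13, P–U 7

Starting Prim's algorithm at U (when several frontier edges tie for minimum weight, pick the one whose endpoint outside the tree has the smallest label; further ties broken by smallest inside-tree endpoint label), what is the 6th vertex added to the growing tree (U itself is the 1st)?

Q

Prim's algorithm from U:
Step 1: frontier [P–U 7] → take P–U (7); add P.
Step 2: frontier [P–S 5, P–T 11, P–Q 15] → take P–S (5); add S.
Step 3: frontier [P–T 11, P–Q 15, Q–S 13] → take P–T (11); add T.
Step 4: frontier [P–Q 15, Q–S 13, T–W 5] → take T–W (5); add W.
Step 5: frontier [P–Q 15, Q–S 13, Q–W 13] → take Q–S (13); add Q.
Step 6: frontier [Q–V 10] → take Q–V (10); add V.
Vertex order: U, P, S, T, W, Q, V. The 6th vertex is Q.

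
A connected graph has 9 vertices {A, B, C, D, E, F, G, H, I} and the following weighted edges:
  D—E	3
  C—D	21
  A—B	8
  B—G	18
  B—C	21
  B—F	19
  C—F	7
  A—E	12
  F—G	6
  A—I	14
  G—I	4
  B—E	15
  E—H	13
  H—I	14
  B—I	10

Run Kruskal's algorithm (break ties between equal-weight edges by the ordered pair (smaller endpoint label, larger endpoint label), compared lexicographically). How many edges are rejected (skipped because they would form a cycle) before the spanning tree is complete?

Sort edges by weight, then run Kruskal:
D—E (3): add — endpoints in different components.
G—I (4): add — endpoints in different components.
F—G (6): add — endpoints in different components.
C—F (7): add — endpoints in different components.
A—B (8): add — endpoints in different components.
B—I (10): add — endpoints in different components.
A—E (12): add — endpoints in different components.
E—H (13): add — endpoints in different components.
Edges rejected before the tree was complete: 0.

0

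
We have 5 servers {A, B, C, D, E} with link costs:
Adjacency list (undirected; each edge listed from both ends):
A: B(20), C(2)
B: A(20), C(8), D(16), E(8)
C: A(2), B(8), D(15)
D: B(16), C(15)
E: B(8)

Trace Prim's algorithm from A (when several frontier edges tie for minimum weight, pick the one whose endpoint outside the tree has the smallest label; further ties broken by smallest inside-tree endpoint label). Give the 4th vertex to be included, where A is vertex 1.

Grow the tree from A using Prim:
Step 1: cheapest edge leaving the tree is A–C (2); add C.
Step 2: cheapest edge leaving the tree is B–C (8); add B.
Step 3: cheapest edge leaving the tree is B–E (8); add E.
Step 4: cheapest edge leaving the tree is C–D (15); add D.
Vertex order: A, C, B, E, D. The 4th vertex is E.

E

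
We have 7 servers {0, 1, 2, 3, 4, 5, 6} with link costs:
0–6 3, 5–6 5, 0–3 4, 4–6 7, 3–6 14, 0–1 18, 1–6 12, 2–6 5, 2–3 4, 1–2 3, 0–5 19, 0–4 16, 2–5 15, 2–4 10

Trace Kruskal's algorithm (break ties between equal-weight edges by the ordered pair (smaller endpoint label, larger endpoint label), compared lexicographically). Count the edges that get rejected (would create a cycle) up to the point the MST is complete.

1

Kruskal's algorithm — process edges by increasing weight (ties by edge label):
0–6 (3): add. Components now {0,6} {1} {2} {3} {4} {5}
1–2 (3): add. Components now {0,6} {1,2} {3} {4} {5}
0–3 (4): add. Components now {0,3,6} {1,2} {4} {5}
2–3 (4): add. Components now {0,1,2,3,6} {4} {5}
2–6 (5): skip — 2 and 6 already connected.
5–6 (5): add. Components now {0,1,2,3,5,6} {4}
4–6 (7): add. Components now {0,1,2,3,4,5,6}
Edges rejected before the tree was complete: 1.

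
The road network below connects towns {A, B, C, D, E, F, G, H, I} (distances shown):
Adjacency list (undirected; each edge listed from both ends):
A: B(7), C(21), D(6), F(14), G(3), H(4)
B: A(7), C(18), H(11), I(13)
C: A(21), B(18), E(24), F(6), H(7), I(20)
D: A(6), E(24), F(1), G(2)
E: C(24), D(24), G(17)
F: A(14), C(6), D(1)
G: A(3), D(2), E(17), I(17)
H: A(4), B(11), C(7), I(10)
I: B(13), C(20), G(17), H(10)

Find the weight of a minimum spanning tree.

Prim, starting at I.
Step 1: cheapest edge leaving the tree is H I (10); add H.
Step 2: cheapest edge leaving the tree is A H (4); add A.
Step 3: cheapest edge leaving the tree is A G (3); add G.
Step 4: cheapest edge leaving the tree is D G (2); add D.
Step 5: cheapest edge leaving the tree is D F (1); add F.
Step 6: cheapest edge leaving the tree is C F (6); add C.
Step 7: cheapest edge leaving the tree is A B (7); add B.
Step 8: cheapest edge leaving the tree is E G (17); add E.
MST edges: H I, A H, A G, D G, D F, C F, A B, E G; total weight 10+4+3+2+1+6+7+17 = 50.

50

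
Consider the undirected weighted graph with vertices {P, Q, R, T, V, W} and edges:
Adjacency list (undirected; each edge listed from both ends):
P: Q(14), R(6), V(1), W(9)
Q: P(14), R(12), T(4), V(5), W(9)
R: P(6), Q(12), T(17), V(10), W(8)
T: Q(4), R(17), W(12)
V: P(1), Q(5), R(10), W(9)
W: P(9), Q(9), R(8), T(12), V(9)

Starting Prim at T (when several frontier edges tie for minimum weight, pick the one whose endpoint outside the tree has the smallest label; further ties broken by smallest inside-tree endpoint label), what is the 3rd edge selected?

P-V

Prim, starting at T.
Step 1: cheapest edge leaving the tree is Q–T (4); add Q.
Step 2: cheapest edge leaving the tree is Q–V (5); add V.
Step 3: cheapest edge leaving the tree is P–V (1); add P.
Step 4: cheapest edge leaving the tree is P–R (6); add R.
Step 5: cheapest edge leaving the tree is R–W (8); add W.
The 3rd edge added is P–V.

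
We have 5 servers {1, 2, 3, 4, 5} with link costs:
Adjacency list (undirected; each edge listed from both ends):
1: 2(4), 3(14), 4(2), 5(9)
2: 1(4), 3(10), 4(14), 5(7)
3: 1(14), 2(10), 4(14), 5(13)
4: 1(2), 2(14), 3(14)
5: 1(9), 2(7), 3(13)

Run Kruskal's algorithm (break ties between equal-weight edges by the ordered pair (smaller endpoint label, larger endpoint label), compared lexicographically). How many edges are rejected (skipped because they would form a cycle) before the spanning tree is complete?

1

Kruskal: consider edges lightest-first.
1 4 (2): add. Components now {1,4} {2} {3} {5}
1 2 (4): add. Components now {1,2,4} {3} {5}
2 5 (7): add. Components now {1,2,4,5} {3}
1 5 (9): skip — 1 and 5 already connected.
2 3 (10): add. Components now {1,2,3,4,5}
Edges rejected before the tree was complete: 1.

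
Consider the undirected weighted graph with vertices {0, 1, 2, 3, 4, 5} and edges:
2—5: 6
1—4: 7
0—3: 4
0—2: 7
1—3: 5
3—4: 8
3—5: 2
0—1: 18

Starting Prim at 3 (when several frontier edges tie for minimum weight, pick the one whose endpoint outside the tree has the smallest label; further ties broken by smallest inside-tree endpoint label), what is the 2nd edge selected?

Grow the tree from 3 using Prim:
Step 1: cheapest edge leaving the tree is 3—5 (2); add 5.
Step 2: cheapest edge leaving the tree is 0—3 (4); add 0.
Step 3: cheapest edge leaving the tree is 1—3 (5); add 1.
Step 4: cheapest edge leaving the tree is 2—5 (6); add 2.
Step 5: cheapest edge leaving the tree is 1—4 (7); add 4.
The 2nd edge added is 0—3.

0-3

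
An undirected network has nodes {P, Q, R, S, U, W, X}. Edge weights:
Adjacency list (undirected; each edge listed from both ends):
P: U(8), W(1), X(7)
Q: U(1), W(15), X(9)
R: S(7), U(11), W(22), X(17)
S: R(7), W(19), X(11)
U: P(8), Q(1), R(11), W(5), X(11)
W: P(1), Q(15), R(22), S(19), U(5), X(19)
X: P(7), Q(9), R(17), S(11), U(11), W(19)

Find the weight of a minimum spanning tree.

32

Grow the tree from U using Prim:
Step 1: cheapest edge leaving the tree is Q—U (1); add Q.
Step 2: cheapest edge leaving the tree is U—W (5); add W.
Step 3: cheapest edge leaving the tree is P—W (1); add P.
Step 4: cheapest edge leaving the tree is P—X (7); add X.
Step 5: cheapest edge leaving the tree is R—U (11); add R.
Step 6: cheapest edge leaving the tree is R—S (7); add S.
MST edges: Q—U, U—W, P—W, P—X, R—U, R—S; total weight 1+5+1+7+11+7 = 32.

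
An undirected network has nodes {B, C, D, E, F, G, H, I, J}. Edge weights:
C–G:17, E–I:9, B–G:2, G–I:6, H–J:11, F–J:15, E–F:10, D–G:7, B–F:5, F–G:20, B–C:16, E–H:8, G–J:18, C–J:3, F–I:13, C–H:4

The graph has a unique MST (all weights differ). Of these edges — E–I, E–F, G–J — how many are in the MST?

1

Sort edges by weight, then run Kruskal:
B–G (2): add — endpoints in different components.
C–J (3): add — endpoints in different components.
C–H (4): add — endpoints in different components.
B–F (5): add — endpoints in different components.
G–I (6): add — endpoints in different components.
D–G (7): add — endpoints in different components.
E–H (8): add — endpoints in different components.
E–I (9): add — endpoints in different components.
MST edge set: {B–G, C–J, C–H, B–F, G–I, D–G, E–H, E–I}.
Of the listed edges, {E–I} are in the MST → 1.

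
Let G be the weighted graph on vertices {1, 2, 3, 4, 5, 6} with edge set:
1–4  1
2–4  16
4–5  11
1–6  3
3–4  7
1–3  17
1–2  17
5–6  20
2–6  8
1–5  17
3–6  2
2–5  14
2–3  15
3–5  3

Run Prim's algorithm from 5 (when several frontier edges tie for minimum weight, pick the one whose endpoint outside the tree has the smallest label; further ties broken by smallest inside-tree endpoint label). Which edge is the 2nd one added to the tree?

Prim's algorithm from 5:
Step 1: cheapest edge leaving the tree is 3–5 (3); add 3.
Step 2: cheapest edge leaving the tree is 3–6 (2); add 6.
Step 3: cheapest edge leaving the tree is 1–6 (3); add 1.
Step 4: cheapest edge leaving the tree is 1–4 (1); add 4.
Step 5: cheapest edge leaving the tree is 2–6 (8); add 2.
The 2nd edge added is 3–6.

3-6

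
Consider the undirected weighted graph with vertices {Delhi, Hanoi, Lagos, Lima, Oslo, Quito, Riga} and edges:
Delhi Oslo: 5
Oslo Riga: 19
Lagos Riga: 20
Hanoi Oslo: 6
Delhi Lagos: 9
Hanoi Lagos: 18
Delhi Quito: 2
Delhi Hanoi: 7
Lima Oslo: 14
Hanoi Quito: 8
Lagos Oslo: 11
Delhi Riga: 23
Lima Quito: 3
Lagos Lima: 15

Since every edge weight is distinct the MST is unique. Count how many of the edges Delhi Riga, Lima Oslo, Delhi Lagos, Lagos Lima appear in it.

1

Sort edges by weight, then run Kruskal:
Delhi Quito (2): add — endpoints in different components.
Lima Quito (3): add — endpoints in different components.
Delhi Oslo (5): add — endpoints in different components.
Hanoi Oslo (6): add — endpoints in different components.
Delhi Hanoi (7): skip — Hanoi and Delhi already connected.
Hanoi Quito (8): skip — Quito and Hanoi already connected.
Delhi Lagos (9): add — endpoints in different components.
Lagos Oslo (11): skip — Lagos and Oslo already connected.
Lima Oslo (14): skip — Lima and Oslo already connected.
Lagos Lima (15): skip — Lima and Lagos already connected.
Hanoi Lagos (18): skip — Hanoi and Lagos already connected.
Oslo Riga (19): add — endpoints in different components.
MST edge set: {Delhi Quito, Lima Quito, Delhi Oslo, Hanoi Oslo, Delhi Lagos, Oslo Riga}.
Of the listed edges, {Delhi Lagos} are in the MST → 1.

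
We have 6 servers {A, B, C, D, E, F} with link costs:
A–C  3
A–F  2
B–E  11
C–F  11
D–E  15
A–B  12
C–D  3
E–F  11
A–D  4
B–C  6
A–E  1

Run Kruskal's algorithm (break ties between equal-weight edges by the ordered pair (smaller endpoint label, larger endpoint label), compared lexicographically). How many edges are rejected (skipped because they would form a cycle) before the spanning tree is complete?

1

Sort edges by weight, then run Kruskal:
A–E (1): add. Components now {A,E} {B} {C} {D} {F}
A–F (2): add. Components now {A,E,F} {B} {C} {D}
A–C (3): add. Components now {A,C,E,F} {B} {D}
C–D (3): add. Components now {A,C,D,E,F} {B}
A–D (4): skip — A and D already connected.
B–C (6): add. Components now {A,B,C,D,E,F}
Edges rejected before the tree was complete: 1.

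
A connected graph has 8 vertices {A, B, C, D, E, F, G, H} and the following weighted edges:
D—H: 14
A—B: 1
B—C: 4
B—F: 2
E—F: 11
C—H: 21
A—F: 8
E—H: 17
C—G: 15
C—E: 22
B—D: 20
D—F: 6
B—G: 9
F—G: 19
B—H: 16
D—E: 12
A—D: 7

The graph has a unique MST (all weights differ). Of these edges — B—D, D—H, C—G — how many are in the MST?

1

Kruskal's algorithm — process edges by increasing weight (ties by edge label):
A—B (1): add — endpoints in different components.
B—F (2): add — endpoints in different components.
B—C (4): add — endpoints in different components.
D—F (6): add — endpoints in different components.
A—D (7): skip — A and D already connected.
A—F (8): skip — A and F already connected.
B—G (9): add — endpoints in different components.
E—F (11): add — endpoints in different components.
D—E (12): skip — D and E already connected.
D—H (14): add — endpoints in different components.
MST edge set: {A—B, B—F, B—C, D—F, B—G, E—F, D—H}.
Of the listed edges, {D—H} are in the MST → 1.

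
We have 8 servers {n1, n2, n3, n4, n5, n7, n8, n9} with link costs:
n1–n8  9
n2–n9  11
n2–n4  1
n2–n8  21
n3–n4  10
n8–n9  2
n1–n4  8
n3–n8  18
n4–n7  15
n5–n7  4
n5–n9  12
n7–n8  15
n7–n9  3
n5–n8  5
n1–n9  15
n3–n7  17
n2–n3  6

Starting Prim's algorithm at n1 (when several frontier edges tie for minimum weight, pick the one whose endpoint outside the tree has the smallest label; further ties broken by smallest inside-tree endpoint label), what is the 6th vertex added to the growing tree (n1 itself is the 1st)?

Grow the tree from n1 using Prim:
Step 1: cheapest edge leaving the tree is n1–n4 (8); add n4.
Step 2: cheapest edge leaving the tree is n2–n4 (1); add n2.
Step 3: cheapest edge leaving the tree is n2–n3 (6); add n3.
Step 4: cheapest edge leaving the tree is n1–n8 (9); add n8.
Step 5: cheapest edge leaving the tree is n8–n9 (2); add n9.
Step 6: cheapest edge leaving the tree is n7–n9 (3); add n7.
Step 7: cheapest edge leaving the tree is n5–n7 (4); add n5.
Vertex order: n1, n4, n2, n3, n8, n9, n7, n5. The 6th vertex is n9.

n9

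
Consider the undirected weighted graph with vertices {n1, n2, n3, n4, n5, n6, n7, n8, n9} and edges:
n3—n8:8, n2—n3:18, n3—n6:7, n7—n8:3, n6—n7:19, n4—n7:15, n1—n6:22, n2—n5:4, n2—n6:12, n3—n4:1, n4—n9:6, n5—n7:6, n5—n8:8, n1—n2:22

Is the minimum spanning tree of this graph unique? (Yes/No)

Sort edges by weight, then run Kruskal:
n3—n4 (1): add — endpoints in different components.
n7—n8 (3): add — endpoints in different components.
n2—n5 (4): add — endpoints in different components.
n4—n9 (6): add — endpoints in different components.
n5—n7 (6): add — endpoints in different components.
n3—n6 (7): add — endpoints in different components.
n3—n8 (8): add — endpoints in different components.
n5—n8 (8): skip — n8 and n5 already connected.
n2—n6 (12): skip — n6 and n2 already connected.
n4—n7 (15): skip — n7 and n4 already connected.
n2—n3 (18): skip — n3 and n2 already connected.
n6—n7 (19): skip — n6 and n7 already connected.
n1—n2 (22): add — endpoints in different components.
Non-tree edge n1—n6 has weight 22, equal to the heaviest edge on its tree cycle — swapping gives another MST of the same weight. Not unique.

No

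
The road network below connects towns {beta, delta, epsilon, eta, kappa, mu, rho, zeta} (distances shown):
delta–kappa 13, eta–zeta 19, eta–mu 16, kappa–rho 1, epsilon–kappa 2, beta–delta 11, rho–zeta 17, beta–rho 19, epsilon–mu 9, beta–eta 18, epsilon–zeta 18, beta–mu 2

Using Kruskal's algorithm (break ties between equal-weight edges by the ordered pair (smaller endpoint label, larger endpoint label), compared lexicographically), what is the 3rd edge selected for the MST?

Kruskal's algorithm — process edges by increasing weight (ties by edge label):
kappa–rho (1): add — endpoints in different components.
beta–mu (2): add — endpoints in different components.
epsilon–kappa (2): add — endpoints in different components.
epsilon–mu (9): add — endpoints in different components.
beta–delta (11): add — endpoints in different components.
delta–kappa (13): skip — delta and kappa already connected.
eta–mu (16): add — endpoints in different components.
rho–zeta (17): add — endpoints in different components.
The 3rd edge added is epsilon–kappa.

epsilon-kappa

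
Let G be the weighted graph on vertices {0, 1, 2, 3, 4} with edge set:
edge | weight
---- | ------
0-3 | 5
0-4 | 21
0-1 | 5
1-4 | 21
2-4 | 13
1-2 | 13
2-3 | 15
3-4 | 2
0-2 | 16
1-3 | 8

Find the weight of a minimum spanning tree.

Prim's algorithm from 1:
Step 1: frontier [0-1 5, 1-3 8, 1-2 13, 1-4 21] → take 0-1 (5); add 0.
Step 2: frontier [0-3 5, 0-2 16, 0-4 21, 1-3 8, 1-2 13, 1-4 21] → take 0-3 (5); add 3.
Step 3: frontier [0-2 16, 0-4 21, 1-2 13, 1-4 21, 3-4 2, 2-3 15] → take 3-4 (2); add 4.
Step 4: frontier [0-2 16, 1-2 13, 2-3 15, 2-4 13] → take 1-2 (13); add 2.
MST edges: 0-1, 0-3, 3-4, 1-2; total weight 5+5+2+13 = 25.

25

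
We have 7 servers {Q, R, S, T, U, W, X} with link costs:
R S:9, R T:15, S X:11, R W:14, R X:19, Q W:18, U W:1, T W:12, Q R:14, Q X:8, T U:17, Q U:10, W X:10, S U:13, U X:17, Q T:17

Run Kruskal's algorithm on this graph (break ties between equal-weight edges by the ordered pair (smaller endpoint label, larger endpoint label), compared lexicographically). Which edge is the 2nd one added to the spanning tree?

Sort edges by weight, then run Kruskal:
U W (1): add — endpoints in different components.
Q X (8): add — endpoints in different components.
R S (9): add — endpoints in different components.
Q U (10): add — endpoints in different components.
W X (10): skip — X and W already connected.
S X (11): add — endpoints in different components.
T W (12): add — endpoints in different components.
The 2nd edge added is Q X.

Q-X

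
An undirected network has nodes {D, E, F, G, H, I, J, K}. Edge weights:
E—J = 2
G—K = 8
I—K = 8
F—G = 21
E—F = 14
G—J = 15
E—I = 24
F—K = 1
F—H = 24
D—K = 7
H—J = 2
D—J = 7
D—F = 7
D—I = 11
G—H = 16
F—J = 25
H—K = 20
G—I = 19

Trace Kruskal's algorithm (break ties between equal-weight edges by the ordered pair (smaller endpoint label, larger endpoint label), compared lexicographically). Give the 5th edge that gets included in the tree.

Kruskal: consider edges lightest-first.
F—K (1): add — endpoints in different components.
E—J (2): add — endpoints in different components.
H—J (2): add — endpoints in different components.
D—F (7): add — endpoints in different components.
D—J (7): add — endpoints in different components.
D—K (7): skip — D and K already connected.
G—K (8): add — endpoints in different components.
I—K (8): add — endpoints in different components.
The 5th edge added is D—J.

D-J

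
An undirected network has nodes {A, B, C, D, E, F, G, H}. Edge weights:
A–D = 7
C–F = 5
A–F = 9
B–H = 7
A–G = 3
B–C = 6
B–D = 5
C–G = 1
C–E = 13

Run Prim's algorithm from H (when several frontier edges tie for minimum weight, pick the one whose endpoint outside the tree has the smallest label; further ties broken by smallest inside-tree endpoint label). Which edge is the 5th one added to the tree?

A-G

Prim, starting at H.
Step 1: cheapest edge leaving the tree is B–H (7); add B.
Step 2: cheapest edge leaving the tree is B–D (5); add D.
Step 3: cheapest edge leaving the tree is B–C (6); add C.
Step 4: cheapest edge leaving the tree is C–G (1); add G.
Step 5: cheapest edge leaving the tree is A–G (3); add A.
Step 6: cheapest edge leaving the tree is C–F (5); add F.
Step 7: cheapest edge leaving the tree is C–E (13); add E.
The 5th edge added is A–G.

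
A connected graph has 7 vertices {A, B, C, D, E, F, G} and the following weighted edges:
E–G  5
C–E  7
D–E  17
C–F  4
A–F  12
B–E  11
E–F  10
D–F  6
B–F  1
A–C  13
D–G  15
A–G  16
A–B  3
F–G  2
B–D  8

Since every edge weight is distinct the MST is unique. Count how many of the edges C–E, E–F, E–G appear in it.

Kruskal: consider edges lightest-first.
B–F (1): add. Components now {A} {B,F} {C} {D} {E} {G}
F–G (2): add. Components now {A} {B,F,G} {C} {D} {E}
A–B (3): add. Components now {A,B,F,G} {C} {D} {E}
C–F (4): add. Components now {A,B,C,F,G} {D} {E}
E–G (5): add. Components now {A,B,C,E,F,G} {D}
D–F (6): add. Components now {A,B,C,D,E,F,G}
MST edge set: {B–F, F–G, A–B, C–F, E–G, D–F}.
Of the listed edges, {E–G} are in the MST → 1.

1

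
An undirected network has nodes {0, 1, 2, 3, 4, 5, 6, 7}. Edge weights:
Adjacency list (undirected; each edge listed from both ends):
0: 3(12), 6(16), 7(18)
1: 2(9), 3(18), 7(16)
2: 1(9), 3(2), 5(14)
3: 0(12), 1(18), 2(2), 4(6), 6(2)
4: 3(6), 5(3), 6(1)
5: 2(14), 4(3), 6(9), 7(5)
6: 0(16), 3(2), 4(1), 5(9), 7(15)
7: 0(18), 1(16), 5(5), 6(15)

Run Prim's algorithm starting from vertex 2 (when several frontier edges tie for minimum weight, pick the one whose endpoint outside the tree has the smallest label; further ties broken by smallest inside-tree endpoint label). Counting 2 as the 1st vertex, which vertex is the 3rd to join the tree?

Prim, starting at 2.
Step 1: cheapest edge leaving the tree is 2–3 (2); add 3.
Step 2: cheapest edge leaving the tree is 3–6 (2); add 6.
Step 3: cheapest edge leaving the tree is 4–6 (1); add 4.
Step 4: cheapest edge leaving the tree is 4–5 (3); add 5.
Step 5: cheapest edge leaving the tree is 5–7 (5); add 7.
Step 6: cheapest edge leaving the tree is 1–2 (9); add 1.
Step 7: cheapest edge leaving the tree is 0–3 (12); add 0.
Vertex order: 2, 3, 6, 4, 5, 7, 1, 0. The 3rd vertex is 6.

6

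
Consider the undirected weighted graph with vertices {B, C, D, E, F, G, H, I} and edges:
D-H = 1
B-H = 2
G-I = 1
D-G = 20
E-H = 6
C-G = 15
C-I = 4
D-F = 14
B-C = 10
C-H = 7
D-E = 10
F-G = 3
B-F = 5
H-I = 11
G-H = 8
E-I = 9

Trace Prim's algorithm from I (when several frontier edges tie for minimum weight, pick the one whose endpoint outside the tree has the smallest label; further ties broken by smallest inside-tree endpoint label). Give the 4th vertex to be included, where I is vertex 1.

C

Grow the tree from I using Prim:
Step 1: cheapest edge leaving the tree is G-I (1); add G.
Step 2: cheapest edge leaving the tree is F-G (3); add F.
Step 3: cheapest edge leaving the tree is C-I (4); add C.
Step 4: cheapest edge leaving the tree is B-F (5); add B.
Step 5: cheapest edge leaving the tree is B-H (2); add H.
Step 6: cheapest edge leaving the tree is D-H (1); add D.
Step 7: cheapest edge leaving the tree is E-H (6); add E.
Vertex order: I, G, F, C, B, H, D, E. The 4th vertex is C.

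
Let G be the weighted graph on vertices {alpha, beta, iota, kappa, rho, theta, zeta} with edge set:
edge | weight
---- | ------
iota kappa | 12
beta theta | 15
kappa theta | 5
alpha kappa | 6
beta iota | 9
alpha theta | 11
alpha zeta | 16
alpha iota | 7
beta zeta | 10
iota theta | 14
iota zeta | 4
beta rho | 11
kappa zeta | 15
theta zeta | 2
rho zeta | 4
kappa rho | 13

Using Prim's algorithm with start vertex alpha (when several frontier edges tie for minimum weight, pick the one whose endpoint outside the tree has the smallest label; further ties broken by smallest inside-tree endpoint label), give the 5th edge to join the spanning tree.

Prim, starting at alpha.
Step 1: cheapest edge leaving the tree is alpha kappa (6); add kappa.
Step 2: cheapest edge leaving the tree is kappa theta (5); add theta.
Step 3: cheapest edge leaving the tree is theta zeta (2); add zeta.
Step 4: cheapest edge leaving the tree is iota zeta (4); add iota.
Step 5: cheapest edge leaving the tree is rho zeta (4); add rho.
Step 6: cheapest edge leaving the tree is beta iota (9); add beta.
The 5th edge added is rho zeta.

rho-zeta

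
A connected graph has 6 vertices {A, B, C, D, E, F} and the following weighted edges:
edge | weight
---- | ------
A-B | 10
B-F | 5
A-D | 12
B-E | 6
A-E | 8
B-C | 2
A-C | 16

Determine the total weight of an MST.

33

Sort edges by weight, then run Kruskal:
B-C (2): add — endpoints in different components.
B-F (5): add — endpoints in different components.
B-E (6): add — endpoints in different components.
A-E (8): add — endpoints in different components.
A-B (10): skip — A and B already connected.
A-D (12): add — endpoints in different components.
MST edges: B-C, B-F, B-E, A-E, A-D; total weight 2+5+6+8+12 = 33.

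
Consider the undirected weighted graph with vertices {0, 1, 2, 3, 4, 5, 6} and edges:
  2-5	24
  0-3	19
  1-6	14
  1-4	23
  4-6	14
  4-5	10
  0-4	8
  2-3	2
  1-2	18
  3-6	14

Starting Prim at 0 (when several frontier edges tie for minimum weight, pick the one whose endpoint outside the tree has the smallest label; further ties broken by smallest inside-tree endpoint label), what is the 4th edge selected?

Prim, starting at 0.
Step 1: frontier [0-4 8, 0-3 19] → take 0-4 (8); add 4.
Step 2: frontier [0-3 19, 4-5 10, 4-6 14, 1-4 23] → take 4-5 (10); add 5.
Step 3: frontier [0-3 19, 4-6 14, 1-4 23, 2-5 24] → take 4-6 (14); add 6.
Step 4: frontier [0-3 19, 1-4 23, 2-5 24, 1-6 14, 3-6 14] → take 1-6 (14); add 1.
Step 5: frontier [0-3 19, 1-2 18, 2-5 24, 3-6 14] → take 3-6 (14); add 3.
Step 6: frontier [1-2 18, 2-3 2, 2-5 24] → take 2-3 (2); add 2.
The 4th edge added is 1-6.

1-6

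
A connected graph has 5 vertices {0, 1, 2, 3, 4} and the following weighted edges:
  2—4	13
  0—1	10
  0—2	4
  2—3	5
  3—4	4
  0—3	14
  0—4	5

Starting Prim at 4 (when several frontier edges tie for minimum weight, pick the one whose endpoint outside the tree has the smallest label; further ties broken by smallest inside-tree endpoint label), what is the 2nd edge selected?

Grow the tree from 4 using Prim:
Step 1: frontier [3—4 4, 0—4 5, 2—4 13] → take 3—4 (4); add 3.
Step 2: frontier [2—3 5, 0—3 14, 0—4 5, 2—4 13] → take 0—4 (5); add 0.
Step 3: frontier [0—2 4, 0—1 10, 2—3 5, 2—4 13] → take 0—2 (4); add 2.
Step 4: frontier [0—1 10] → take 0—1 (10); add 1.
The 2nd edge added is 0—4.

0-4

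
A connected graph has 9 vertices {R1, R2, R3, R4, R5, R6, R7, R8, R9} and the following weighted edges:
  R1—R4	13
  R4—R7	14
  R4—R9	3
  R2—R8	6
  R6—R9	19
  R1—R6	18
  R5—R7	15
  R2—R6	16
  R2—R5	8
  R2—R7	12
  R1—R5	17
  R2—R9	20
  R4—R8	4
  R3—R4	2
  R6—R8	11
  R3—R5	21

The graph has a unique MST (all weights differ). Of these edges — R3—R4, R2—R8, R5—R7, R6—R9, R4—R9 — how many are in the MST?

3

Kruskal: consider edges lightest-first.
R3—R4 (2): add — endpoints in different components.
R4—R9 (3): add — endpoints in different components.
R4—R8 (4): add — endpoints in different components.
R2—R8 (6): add — endpoints in different components.
R2—R5 (8): add — endpoints in different components.
R6—R8 (11): add — endpoints in different components.
R2—R7 (12): add — endpoints in different components.
R1—R4 (13): add — endpoints in different components.
MST edge set: {R3—R4, R4—R9, R4—R8, R2—R8, R2—R5, R6—R8, R2—R7, R1—R4}.
Of the listed edges, {R3—R4, R2—R8, R4—R9} are in the MST → 3.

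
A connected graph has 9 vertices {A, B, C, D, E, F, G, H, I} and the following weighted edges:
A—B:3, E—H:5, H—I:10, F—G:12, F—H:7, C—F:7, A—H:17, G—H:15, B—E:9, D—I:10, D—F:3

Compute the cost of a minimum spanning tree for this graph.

Prim, starting at G.
Step 1: cheapest edge leaving the tree is F—G (12); add F.
Step 2: cheapest edge leaving the tree is D—F (3); add D.
Step 3: cheapest edge leaving the tree is C—F (7); add C.
Step 4: cheapest edge leaving the tree is F—H (7); add H.
Step 5: cheapest edge leaving the tree is E—H (5); add E.
Step 6: cheapest edge leaving the tree is B—E (9); add B.
Step 7: cheapest edge leaving the tree is A—B (3); add A.
Step 8: cheapest edge leaving the tree is D—I (10); add I.
MST edges: F—G, D—F, C—F, F—H, E—H, B—E, A—B, D—I; total weight 12+3+7+7+5+9+3+10 = 56.

56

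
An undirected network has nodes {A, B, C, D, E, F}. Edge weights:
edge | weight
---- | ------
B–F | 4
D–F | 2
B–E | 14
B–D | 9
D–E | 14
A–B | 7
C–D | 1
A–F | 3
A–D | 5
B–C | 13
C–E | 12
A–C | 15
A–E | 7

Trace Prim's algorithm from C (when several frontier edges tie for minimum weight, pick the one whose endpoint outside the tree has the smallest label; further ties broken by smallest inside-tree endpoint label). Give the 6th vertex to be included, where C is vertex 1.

E

Prim's algorithm from C:
Step 1: frontier [C–D 1, C–E 12, B–C 13, A–C 15] → take C–D (1); add D.
Step 2: frontier [C–E 12, B–C 13, A–C 15, D–F 2, A–D 5, B–D 9, D–E 14] → take D–F (2); add F.
Step 3: frontier [C–E 12, B–C 13, A–C 15, A–D 5, B–D 9, D–E 14, A–F 3, B–F 4] → take A–F (3); add A.
Step 4: frontier [A–B 7, A–E 7, C–E 12, B–C 13, B–D 9, D–E 14, B–F 4] → take B–F (4); add B.
Step 5: frontier [A–E 7, B–E 14, C–E 12, D–E 14] → take A–E (7); add E.
Vertex order: C, D, F, A, B, E. The 6th vertex is E.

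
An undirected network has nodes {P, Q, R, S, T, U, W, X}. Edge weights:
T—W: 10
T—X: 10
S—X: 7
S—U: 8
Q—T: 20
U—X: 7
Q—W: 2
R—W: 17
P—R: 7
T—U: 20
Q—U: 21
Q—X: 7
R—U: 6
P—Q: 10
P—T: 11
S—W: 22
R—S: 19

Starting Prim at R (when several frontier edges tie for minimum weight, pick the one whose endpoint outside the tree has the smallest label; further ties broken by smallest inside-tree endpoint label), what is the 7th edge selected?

T-W

Prim's algorithm from R:
Step 1: cheapest edge leaving the tree is R—U (6); add U.
Step 2: cheapest edge leaving the tree is P—R (7); add P.
Step 3: cheapest edge leaving the tree is U—X (7); add X.
Step 4: cheapest edge leaving the tree is Q—X (7); add Q.
Step 5: cheapest edge leaving the tree is Q—W (2); add W.
Step 6: cheapest edge leaving the tree is S—X (7); add S.
Step 7: cheapest edge leaving the tree is T—W (10); add T.
The 7th edge added is T—W.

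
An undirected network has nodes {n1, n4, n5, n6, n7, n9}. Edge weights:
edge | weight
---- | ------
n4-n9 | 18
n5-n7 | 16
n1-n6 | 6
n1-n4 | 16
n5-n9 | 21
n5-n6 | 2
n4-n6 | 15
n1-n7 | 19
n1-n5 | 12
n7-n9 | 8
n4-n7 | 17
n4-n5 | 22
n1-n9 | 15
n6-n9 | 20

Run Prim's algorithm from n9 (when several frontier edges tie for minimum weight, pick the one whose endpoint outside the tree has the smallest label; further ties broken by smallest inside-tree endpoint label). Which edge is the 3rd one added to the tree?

Grow the tree from n9 using Prim:
Step 1: frontier [n7-n9 8, n1-n9 15, n4-n9 18, n6-n9 20, n5-n9 21] → take n7-n9 (8); add n7.
Step 2: frontier [n5-n7 16, n4-n7 17, n1-n7 19, n1-n9 15, n4-n9 18, n6-n9 20, n5-n9 21] → take n1-n9 (15); add n1.
Step 3: frontier [n1-n6 6, n1-n5 12, n1-n4 16, n5-n7 16, n4-n7 17, n4-n9 18, n6-n9 20, n5-n9 21] → take n1-n6 (6); add n6.
Step 4: frontier [n1-n5 12, n1-n4 16, n5-n6 2, n4-n6 15, n5-n7 16, n4-n7 17, n4-n9 18, n5-n9 21] → take n5-n6 (2); add n5.
Step 5: frontier [n1-n4 16, n4-n5 22, n4-n6 15, n4-n7 17, n4-n9 18] → take n4-n6 (15); add n4.
The 3rd edge added is n1-n6.

n1-n6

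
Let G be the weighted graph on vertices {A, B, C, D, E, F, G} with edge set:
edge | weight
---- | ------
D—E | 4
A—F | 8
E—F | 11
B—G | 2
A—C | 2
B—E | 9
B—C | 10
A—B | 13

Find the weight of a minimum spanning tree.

35

Prim, starting at G.
Step 1: cheapest edge leaving the tree is B—G (2); add B.
Step 2: cheapest edge leaving the tree is B—E (9); add E.
Step 3: cheapest edge leaving the tree is D—E (4); add D.
Step 4: cheapest edge leaving the tree is B—C (10); add C.
Step 5: cheapest edge leaving the tree is A—C (2); add A.
Step 6: cheapest edge leaving the tree is A—F (8); add F.
MST edges: B—G, B—E, D—E, B—C, A—C, A—F; total weight 2+9+4+10+2+8 = 35.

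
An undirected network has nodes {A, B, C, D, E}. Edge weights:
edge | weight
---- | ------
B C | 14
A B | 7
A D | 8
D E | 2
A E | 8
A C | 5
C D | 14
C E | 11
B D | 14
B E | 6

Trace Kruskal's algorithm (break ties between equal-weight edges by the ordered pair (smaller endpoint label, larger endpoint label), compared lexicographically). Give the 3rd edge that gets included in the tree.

B-E

Kruskal's algorithm — process edges by increasing weight (ties by edge label):
D E (2): add — endpoints in different components.
A C (5): add — endpoints in different components.
B E (6): add — endpoints in different components.
A B (7): add — endpoints in different components.
The 3rd edge added is B E.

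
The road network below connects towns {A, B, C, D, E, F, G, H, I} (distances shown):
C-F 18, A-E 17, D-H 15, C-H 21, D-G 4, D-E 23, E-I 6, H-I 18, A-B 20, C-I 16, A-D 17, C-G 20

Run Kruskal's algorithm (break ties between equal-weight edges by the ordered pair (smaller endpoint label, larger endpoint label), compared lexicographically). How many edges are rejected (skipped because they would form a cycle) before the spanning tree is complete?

Sort edges by weight, then run Kruskal:
D-G (4): add — endpoints in different components.
E-I (6): add — endpoints in different components.
D-H (15): add — endpoints in different components.
C-I (16): add — endpoints in different components.
A-D (17): add — endpoints in different components.
A-E (17): add — endpoints in different components.
C-F (18): add — endpoints in different components.
H-I (18): skip — H and I already connected.
A-B (20): add — endpoints in different components.
Edges rejected before the tree was complete: 1.

1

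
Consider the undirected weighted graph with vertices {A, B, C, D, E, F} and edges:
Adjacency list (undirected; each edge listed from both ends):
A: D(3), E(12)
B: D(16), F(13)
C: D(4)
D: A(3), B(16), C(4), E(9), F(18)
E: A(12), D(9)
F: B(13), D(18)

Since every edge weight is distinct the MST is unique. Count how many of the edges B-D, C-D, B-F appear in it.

3

Sort edges by weight, then run Kruskal:
A-D (3): add — endpoints in different components.
C-D (4): add — endpoints in different components.
D-E (9): add — endpoints in different components.
A-E (12): skip — A and E already connected.
B-F (13): add — endpoints in different components.
B-D (16): add — endpoints in different components.
MST edge set: {A-D, C-D, D-E, B-F, B-D}.
Of the listed edges, {B-D, C-D, B-F} are in the MST → 3.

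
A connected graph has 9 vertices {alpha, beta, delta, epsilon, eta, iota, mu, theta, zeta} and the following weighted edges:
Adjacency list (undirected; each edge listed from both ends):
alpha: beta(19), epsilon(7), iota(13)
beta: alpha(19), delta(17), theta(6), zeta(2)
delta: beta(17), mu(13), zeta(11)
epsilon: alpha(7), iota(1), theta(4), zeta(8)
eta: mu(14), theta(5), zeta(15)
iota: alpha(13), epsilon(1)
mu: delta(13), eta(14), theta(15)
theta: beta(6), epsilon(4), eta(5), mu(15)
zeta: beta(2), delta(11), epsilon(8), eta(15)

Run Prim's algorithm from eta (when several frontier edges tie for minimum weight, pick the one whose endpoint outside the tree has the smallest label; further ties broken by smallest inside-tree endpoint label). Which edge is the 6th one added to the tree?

alpha-epsilon

Grow the tree from eta using Prim:
Step 1: cheapest edge leaving the tree is eta theta (5); add theta.
Step 2: cheapest edge leaving the tree is epsilon theta (4); add epsilon.
Step 3: cheapest edge leaving the tree is epsilon iota (1); add iota.
Step 4: cheapest edge leaving the tree is beta theta (6); add beta.
Step 5: cheapest edge leaving the tree is beta zeta (2); add zeta.
Step 6: cheapest edge leaving the tree is alpha epsilon (7); add alpha.
Step 7: cheapest edge leaving the tree is delta zeta (11); add delta.
Step 8: cheapest edge leaving the tree is delta mu (13); add mu.
The 6th edge added is alpha epsilon.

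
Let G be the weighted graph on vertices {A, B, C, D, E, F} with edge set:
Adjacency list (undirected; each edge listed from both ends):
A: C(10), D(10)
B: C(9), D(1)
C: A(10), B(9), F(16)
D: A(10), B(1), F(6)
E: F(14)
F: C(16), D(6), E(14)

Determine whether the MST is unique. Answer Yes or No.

Kruskal: consider edges lightest-first.
B–D (1): add — endpoints in different components.
D–F (6): add — endpoints in different components.
B–C (9): add — endpoints in different components.
A–C (10): add — endpoints in different components.
A–D (10): skip — A and D already connected.
E–F (14): add — endpoints in different components.
Non-tree edge A–D has weight 10, equal to the heaviest edge on its tree cycle — swapping gives another MST of the same weight. Not unique.

No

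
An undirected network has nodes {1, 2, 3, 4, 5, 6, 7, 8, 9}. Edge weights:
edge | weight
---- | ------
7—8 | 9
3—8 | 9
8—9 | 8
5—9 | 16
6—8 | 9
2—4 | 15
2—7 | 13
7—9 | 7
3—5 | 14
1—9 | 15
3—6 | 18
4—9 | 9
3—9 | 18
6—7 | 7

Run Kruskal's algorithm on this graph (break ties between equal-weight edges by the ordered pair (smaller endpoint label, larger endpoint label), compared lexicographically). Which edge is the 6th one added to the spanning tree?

Kruskal: consider edges lightest-first.
6—7 (7): add — endpoints in different components.
7—9 (7): add — endpoints in different components.
8—9 (8): add — endpoints in different components.
3—8 (9): add — endpoints in different components.
4—9 (9): add — endpoints in different components.
6—8 (9): skip — 6 and 8 already connected.
7—8 (9): skip — 7 and 8 already connected.
2—7 (13): add — endpoints in different components.
3—5 (14): add — endpoints in different components.
1—9 (15): add — endpoints in different components.
The 6th edge added is 2—7.

2-7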